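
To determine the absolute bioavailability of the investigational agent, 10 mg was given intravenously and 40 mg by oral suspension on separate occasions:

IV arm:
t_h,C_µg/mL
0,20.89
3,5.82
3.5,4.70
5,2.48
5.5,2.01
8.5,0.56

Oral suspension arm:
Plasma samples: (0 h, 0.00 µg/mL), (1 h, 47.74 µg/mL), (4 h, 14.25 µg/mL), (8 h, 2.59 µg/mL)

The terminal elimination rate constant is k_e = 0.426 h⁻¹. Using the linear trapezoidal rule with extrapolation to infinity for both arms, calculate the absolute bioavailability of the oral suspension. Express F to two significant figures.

Trapezoidal AUC_0→8.5 (IV):
  [0→3]: (20.89+5.82)/2 × 3 = 40.065
  [3→3.5]: (5.82+4.70)/2 × 0.5 = 2.63
  [3.5→5]: (4.70+2.48)/2 × 1.5 = 5.385
  [5→5.5]: (2.48+2.01)/2 × 0.5 = 1.1225
  [5.5→8.5]: (2.01+0.56)/2 × 3 = 3.855
  Sum = 53.0575 µg/mL·h
IV tail: 0.56/0.426 = 1.315; AUC_iv,0→∞ = 53.0575 + 1.315 = 54.3725 µg/mL·h
Trapezoidal AUC_0→8 (oral suspension):
  [0→1]: (0.00+47.74)/2 × 1 = 23.87
  [1→4]: (47.74+14.25)/2 × 3 = 92.985
  [4→8]: (14.25+2.59)/2 × 4 = 33.68
  Sum = 150.535 µg/mL·h
oral suspension tail: 2.59/0.426 = 6.080; AUC_ev,0→∞ = 150.535 + 6.080 = 156.615 µg/mL·h
F = (AUC_ev/D_ev)/(AUC_iv/D_iv) = (156.615/40)/(54.3725/10) = 3.915375/5.43725 = 0.7201

F = 0.72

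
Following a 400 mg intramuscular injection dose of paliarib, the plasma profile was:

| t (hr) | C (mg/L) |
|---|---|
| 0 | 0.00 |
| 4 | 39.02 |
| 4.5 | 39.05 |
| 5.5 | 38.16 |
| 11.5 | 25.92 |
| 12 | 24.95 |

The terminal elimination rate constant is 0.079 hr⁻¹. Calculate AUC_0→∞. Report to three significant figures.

Trapezoidal AUC_0→12:
  [0→4]: (0.00+39.02)/2 × 4 = 78.04
  [4→4.5]: (39.02+39.05)/2 × 0.5 = 19.5175
  [4.5→5.5]: (39.05+38.16)/2 × 1 = 38.605
  [5.5→11.5]: (38.16+25.92)/2 × 6 = 192.24
  [11.5→12]: (25.92+24.95)/2 × 0.5 = 12.7175
  Sum = 341.12 mg/L·hr
Extrapolated tail: C_last / k_e = 24.95 / 0.079 = 315.823
AUC_0→∞ = 341.12 + 315.823 = 656.943 mg/L·hr

AUC = 657 mg/L·hr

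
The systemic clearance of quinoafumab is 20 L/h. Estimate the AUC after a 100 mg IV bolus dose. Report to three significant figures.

AUC_0→∞ = Dose_iv / CL
        = 100 / 20 = 5 mg/L·h

AUC = 5.00 mg/L·h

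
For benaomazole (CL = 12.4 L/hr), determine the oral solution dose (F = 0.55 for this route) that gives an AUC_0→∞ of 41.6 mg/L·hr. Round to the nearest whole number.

Dose = 938 mg

Dose = CL × AUC_0→∞ / F
     = 12.4 × 41.6 / 0.55 = 937.891 mg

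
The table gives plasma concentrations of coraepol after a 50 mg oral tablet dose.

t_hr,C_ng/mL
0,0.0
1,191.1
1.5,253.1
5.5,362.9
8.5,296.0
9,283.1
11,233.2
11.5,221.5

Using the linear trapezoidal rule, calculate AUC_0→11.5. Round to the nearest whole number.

AUC = 3202 ng/mL·hr

Trapezoidal AUC_0→11.5:
  [0→1]: (0.0+191.1)/2 × 1 = 95.55
  [1→1.5]: (191.1+253.1)/2 × 0.5 = 111.05
  [1.5→5.5]: (253.1+362.9)/2 × 4 = 1232.0
  [5.5→8.5]: (362.9+296.0)/2 × 3 = 988.35
  [8.5→9]: (296.0+283.1)/2 × 0.5 = 144.775
  [9→11]: (283.1+233.2)/2 × 2 = 516.3
  [11→11.5]: (233.2+221.5)/2 × 0.5 = 113.675
  Sum = 3201.7 ng/mL·hr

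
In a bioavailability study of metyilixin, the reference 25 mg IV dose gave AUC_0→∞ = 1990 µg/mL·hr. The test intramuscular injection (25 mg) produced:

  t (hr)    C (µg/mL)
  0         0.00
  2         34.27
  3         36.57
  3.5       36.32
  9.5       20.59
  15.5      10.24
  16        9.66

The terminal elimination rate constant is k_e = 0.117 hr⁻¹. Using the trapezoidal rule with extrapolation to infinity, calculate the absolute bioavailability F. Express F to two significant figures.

Trapezoidal AUC_0→16 (intramuscular injection):
  [0→2]: (0.00+34.27)/2 × 2 = 34.27
  [2→3]: (34.27+36.57)/2 × 1 = 35.42
  [3→3.5]: (36.57+36.32)/2 × 0.5 = 18.2225
  [3.5→9.5]: (36.32+20.59)/2 × 6 = 170.73
  [9.5→15.5]: (20.59+10.24)/2 × 6 = 92.49
  [15.5→16]: (10.24+9.66)/2 × 0.5 = 4.975
  Sum = 356.1075 µg/mL·hr
Tail: C_last/k_e = 9.66/0.117 = 82.564
AUC_0→∞ (intramuscular injection) = 356.1075 + 82.564 = 438.6715 µg/mL·hr
F = (AUC_ev/D_ev)/(AUC_iv/D_iv) = (438.6715/25)/(1990/25) = 17.54686/79.6 = 0.2204

F = 0.22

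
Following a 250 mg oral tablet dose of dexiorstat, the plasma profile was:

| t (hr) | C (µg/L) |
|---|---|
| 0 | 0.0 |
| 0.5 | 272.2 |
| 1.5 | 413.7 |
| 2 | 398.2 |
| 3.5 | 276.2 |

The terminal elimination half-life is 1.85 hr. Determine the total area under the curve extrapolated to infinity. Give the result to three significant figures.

AUC = 1860 µg/L·hr

Trapezoidal AUC_0→3.5:
  [0→0.5]: (0.0+272.2)/2 × 0.5 = 68.05
  [0.5→1.5]: (272.2+413.7)/2 × 1 = 342.95
  [1.5→2]: (413.7+398.2)/2 × 0.5 = 202.975
  [2→3.5]: (398.2+276.2)/2 × 1.5 = 505.8
  Sum = 1119.775 µg/L·hr
k_e = ln2 / t½ = 0.693147 / 1.85 = 0.3747 hr^-1
Extrapolated tail: C_last / k_e = 276.2 / 0.3747 = 737.123
AUC_0→∞ = 1119.775 + 737.123 = 1856.898 µg/L·hr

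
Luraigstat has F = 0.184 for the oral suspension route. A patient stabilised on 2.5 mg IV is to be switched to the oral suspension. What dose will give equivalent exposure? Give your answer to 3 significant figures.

D_oral = 13.6 mg

For equal systemic exposure: F × D_ev = D_iv
D_ev = D_iv / F = 2.5 / 0.184 = 13.587 mg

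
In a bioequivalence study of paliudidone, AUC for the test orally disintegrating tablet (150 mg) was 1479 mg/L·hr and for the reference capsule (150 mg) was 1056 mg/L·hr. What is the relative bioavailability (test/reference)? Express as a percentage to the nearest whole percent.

F_rel = 140%

F_rel = (AUC_test/D_test) / (AUC_ref/D_ref)
      = (1479/150) / (1056/150)
      = 9.86 / 7.04 = 1.4006 = 140.06%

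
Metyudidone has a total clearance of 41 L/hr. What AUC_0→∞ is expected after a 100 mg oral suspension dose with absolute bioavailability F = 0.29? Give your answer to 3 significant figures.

AUC_0→∞ = F × Dose / CL
        = 0.29 × 100 / 41 = 0.707317 mg/L·hr

AUC = 0.707 mg/L·hr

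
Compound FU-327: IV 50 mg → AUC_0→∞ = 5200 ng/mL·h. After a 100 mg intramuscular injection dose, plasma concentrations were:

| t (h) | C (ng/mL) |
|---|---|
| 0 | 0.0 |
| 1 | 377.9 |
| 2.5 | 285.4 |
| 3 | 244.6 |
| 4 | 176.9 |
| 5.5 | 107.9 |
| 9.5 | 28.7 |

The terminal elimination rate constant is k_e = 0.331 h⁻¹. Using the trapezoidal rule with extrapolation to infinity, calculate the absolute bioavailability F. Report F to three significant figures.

F = 0.154

Trapezoidal AUC_0→9.5 (intramuscular injection):
  [0→1]: (0.0+377.9)/2 × 1 = 188.95
  [1→2.5]: (377.9+285.4)/2 × 1.5 = 497.475
  [2.5→3]: (285.4+244.6)/2 × 0.5 = 132.5
  [3→4]: (244.6+176.9)/2 × 1 = 210.75
  [4→5.5]: (176.9+107.9)/2 × 1.5 = 213.6
  [5.5→9.5]: (107.9+28.7)/2 × 4 = 273.2
  Sum = 1516.475 ng/mL·h
Tail: C_last/k_e = 28.7/0.331 = 86.707
AUC_0→∞ (intramuscular injection) = 1516.475 + 86.707 = 1603.182 ng/mL·h
F = (AUC_ev/D_ev)/(AUC_iv/D_iv) = (1603.182/100)/(5200/50) = 16.03182/104 = 0.1542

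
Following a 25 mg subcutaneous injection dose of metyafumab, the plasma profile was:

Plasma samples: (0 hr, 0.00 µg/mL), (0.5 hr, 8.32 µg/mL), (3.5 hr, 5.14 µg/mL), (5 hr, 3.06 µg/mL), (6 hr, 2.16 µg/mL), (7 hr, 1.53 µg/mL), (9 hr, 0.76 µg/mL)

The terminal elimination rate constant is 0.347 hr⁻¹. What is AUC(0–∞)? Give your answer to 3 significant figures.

AUC = 37.4 µg/mL·hr

Trapezoidal AUC_0→9:
  [0→0.5]: (0.00+8.32)/2 × 0.5 = 2.08
  [0.5→3.5]: (8.32+5.14)/2 × 3 = 20.19
  [3.5→5]: (5.14+3.06)/2 × 1.5 = 6.15
  [5→6]: (3.06+2.16)/2 × 1 = 2.61
  [6→7]: (2.16+1.53)/2 × 1 = 1.845
  [7→9]: (1.53+0.76)/2 × 2 = 2.29
  Sum = 35.165 µg/mL·hr
Extrapolated tail: C_last / k_e = 0.76 / 0.347 = 2.190
AUC_0→∞ = 35.165 + 2.190 = 37.355 µg/mL·hr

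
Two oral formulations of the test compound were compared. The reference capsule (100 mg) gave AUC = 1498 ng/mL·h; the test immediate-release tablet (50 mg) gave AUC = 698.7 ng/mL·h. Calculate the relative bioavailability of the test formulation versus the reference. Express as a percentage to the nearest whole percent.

F_rel = 93%

F_rel = (AUC_test/D_test) / (AUC_ref/D_ref)
      = (698.7/50) / (1498/100)
      = 13.974 / 14.98 = 0.9328 = 93.28%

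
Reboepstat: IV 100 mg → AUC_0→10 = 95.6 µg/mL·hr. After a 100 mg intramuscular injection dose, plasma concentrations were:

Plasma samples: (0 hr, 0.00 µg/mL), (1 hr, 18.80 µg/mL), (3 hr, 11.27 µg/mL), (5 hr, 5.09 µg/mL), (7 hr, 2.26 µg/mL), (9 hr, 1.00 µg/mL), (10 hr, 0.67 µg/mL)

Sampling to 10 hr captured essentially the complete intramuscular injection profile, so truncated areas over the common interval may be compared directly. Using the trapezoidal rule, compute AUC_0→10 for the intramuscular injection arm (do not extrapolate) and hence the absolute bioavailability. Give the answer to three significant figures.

F = 0.704

Trapezoidal AUC_0→10 (intramuscular injection):
  [0→1]: (0.00+18.80)/2 × 1 = 9.4
  [1→3]: (18.80+11.27)/2 × 2 = 30.07
  [3→5]: (11.27+5.09)/2 × 2 = 16.36
  [5→7]: (5.09+2.26)/2 × 2 = 7.35
  [7→9]: (2.26+1.00)/2 × 2 = 3.26
  [9→10]: (1.00+0.67)/2 × 1 = 0.835
  Sum = 67.275 µg/mL·hr
F = (AUC_ev/D_ev)/(AUC_iv/D_iv) = (67.275/100)/(95.6/100) = 0.67275/0.956 = 0.7037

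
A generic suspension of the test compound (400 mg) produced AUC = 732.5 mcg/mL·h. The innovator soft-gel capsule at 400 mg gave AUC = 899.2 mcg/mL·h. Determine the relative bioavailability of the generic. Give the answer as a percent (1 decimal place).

F_rel = 81.5%

F_rel = (AUC_test/D_test) / (AUC_ref/D_ref)
      = (732.5/400) / (899.2/400)
      = 1.83125 / 2.248 = 0.8146 = 81.46%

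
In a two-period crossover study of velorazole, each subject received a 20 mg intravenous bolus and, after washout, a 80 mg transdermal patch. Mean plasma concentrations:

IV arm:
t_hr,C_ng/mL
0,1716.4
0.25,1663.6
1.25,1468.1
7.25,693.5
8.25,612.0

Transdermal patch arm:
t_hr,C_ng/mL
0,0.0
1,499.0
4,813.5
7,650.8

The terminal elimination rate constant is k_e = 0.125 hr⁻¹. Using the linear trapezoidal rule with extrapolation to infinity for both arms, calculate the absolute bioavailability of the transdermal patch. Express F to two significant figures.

Trapezoidal AUC_0→8.25 (IV):
  [0→0.25]: (1716.4+1663.6)/2 × 0.25 = 422.5
  [0.25→1.25]: (1663.6+1468.1)/2 × 1 = 1565.85
  [1.25→7.25]: (1468.1+693.5)/2 × 6 = 6484.8
  [7.25→8.25]: (693.5+612.0)/2 × 1 = 652.75
  Sum = 9125.9 ng/mL·hr
IV tail: 612.0/0.125 = 4896.000; AUC_iv,0→∞ = 9125.9 + 4896.000 = 14021.9 ng/mL·hr
Trapezoidal AUC_0→7 (transdermal patch):
  [0→1]: (0.0+499.0)/2 × 1 = 249.5
  [1→4]: (499.0+813.5)/2 × 3 = 1968.75
  [4→7]: (813.5+650.8)/2 × 3 = 2196.45
  Sum = 4414.7 ng/mL·hr
transdermal patch tail: 650.8/0.125 = 5206.400; AUC_ev,0→∞ = 4414.7 + 5206.400 = 9621.1 ng/mL·hr
F = (AUC_ev/D_ev)/(AUC_iv/D_iv) = (9621.1/80)/(14021.9/20) = 120.26375/701.095 = 0.1715

F = 0.17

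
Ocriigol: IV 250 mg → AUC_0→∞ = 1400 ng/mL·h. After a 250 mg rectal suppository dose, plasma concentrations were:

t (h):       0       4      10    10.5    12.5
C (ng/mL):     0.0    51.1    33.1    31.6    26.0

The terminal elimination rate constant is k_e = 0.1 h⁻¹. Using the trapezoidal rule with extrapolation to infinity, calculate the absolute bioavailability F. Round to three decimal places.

Trapezoidal AUC_0→12.5 (rectal suppository):
  [0→4]: (0.0+51.1)/2 × 4 = 102.2
  [4→10]: (51.1+33.1)/2 × 6 = 252.6
  [10→10.5]: (33.1+31.6)/2 × 0.5 = 16.175
  [10.5→12.5]: (31.6+26.0)/2 × 2 = 57.6
  Sum = 428.575 ng/mL·h
Tail: C_last/k_e = 26.0/0.1 = 260.000
AUC_0→∞ (rectal suppository) = 428.575 + 260.000 = 688.575 ng/mL·h
F = (AUC_ev/D_ev)/(AUC_iv/D_iv) = (688.575/250)/(1400/250) = 2.7543/5.6 = 0.4918

F = 0.492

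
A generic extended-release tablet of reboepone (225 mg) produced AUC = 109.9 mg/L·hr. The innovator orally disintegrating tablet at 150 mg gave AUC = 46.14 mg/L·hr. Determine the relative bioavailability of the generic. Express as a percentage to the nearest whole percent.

F_rel = (AUC_test/D_test) / (AUC_ref/D_ref)
      = (109.9/225) / (46.14/150)
      = 0.488444 / 0.3076 = 1.5879 = 158.79%

F_rel = 159%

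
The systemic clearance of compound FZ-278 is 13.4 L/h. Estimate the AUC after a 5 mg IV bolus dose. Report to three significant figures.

AUC = 0.373 mg/L·h

AUC_0→∞ = Dose_iv / CL
        = 5 / 13.4 = 0.373134 mg/L·h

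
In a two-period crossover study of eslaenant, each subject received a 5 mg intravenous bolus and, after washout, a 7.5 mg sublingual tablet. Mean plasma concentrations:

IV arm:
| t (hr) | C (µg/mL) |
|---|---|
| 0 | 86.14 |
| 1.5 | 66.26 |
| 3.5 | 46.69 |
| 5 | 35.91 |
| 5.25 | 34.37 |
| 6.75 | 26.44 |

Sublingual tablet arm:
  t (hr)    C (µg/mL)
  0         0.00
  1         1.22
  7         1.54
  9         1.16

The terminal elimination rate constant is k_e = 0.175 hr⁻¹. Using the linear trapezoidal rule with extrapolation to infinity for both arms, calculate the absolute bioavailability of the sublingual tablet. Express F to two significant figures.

F = 0.025

Trapezoidal AUC_0→6.75 (IV):
  [0→1.5]: (86.14+66.26)/2 × 1.5 = 114.3
  [1.5→3.5]: (66.26+46.69)/2 × 2 = 112.95
  [3.5→5]: (46.69+35.91)/2 × 1.5 = 61.95
  [5→5.25]: (35.91+34.37)/2 × 0.25 = 8.785
  [5.25→6.75]: (34.37+26.44)/2 × 1.5 = 45.6075
  Sum = 343.5925 µg/mL·hr
IV tail: 26.44/0.175 = 151.086; AUC_iv,0→∞ = 343.5925 + 151.086 = 494.6785 µg/mL·hr
Trapezoidal AUC_0→9 (sublingual tablet):
  [0→1]: (0.00+1.22)/2 × 1 = 0.61
  [1→7]: (1.22+1.54)/2 × 6 = 8.28
  [7→9]: (1.54+1.16)/2 × 2 = 2.7
  Sum = 11.59 µg/mL·hr
sublingual tablet tail: 1.16/0.175 = 6.629; AUC_ev,0→∞ = 11.59 + 6.629 = 18.219 µg/mL·hr
F = (AUC_ev/D_ev)/(AUC_iv/D_iv) = (18.219/7.5)/(494.6785/5) = 2.4292/98.9357 = 0.0246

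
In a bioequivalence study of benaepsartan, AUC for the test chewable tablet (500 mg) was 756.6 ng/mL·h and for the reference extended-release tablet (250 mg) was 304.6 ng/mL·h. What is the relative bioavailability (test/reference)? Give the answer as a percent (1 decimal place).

F_rel = (AUC_test/D_test) / (AUC_ref/D_ref)
      = (756.6/500) / (304.6/250)
      = 1.5132 / 1.2184 = 1.2420 = 124.20%

F_rel = 124.2%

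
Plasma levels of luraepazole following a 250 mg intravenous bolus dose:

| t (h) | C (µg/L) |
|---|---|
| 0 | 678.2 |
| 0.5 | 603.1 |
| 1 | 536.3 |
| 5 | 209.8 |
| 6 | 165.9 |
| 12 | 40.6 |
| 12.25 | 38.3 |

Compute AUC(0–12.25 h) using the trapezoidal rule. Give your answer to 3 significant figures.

Trapezoidal AUC_0→12.25:
  [0→0.5]: (678.2+603.1)/2 × 0.5 = 320.325
  [0.5→1]: (603.1+536.3)/2 × 0.5 = 284.85
  [1→5]: (536.3+209.8)/2 × 4 = 1492.2
  [5→6]: (209.8+165.9)/2 × 1 = 187.85
  [6→12]: (165.9+40.6)/2 × 6 = 619.5
  [12→12.25]: (40.6+38.3)/2 × 0.25 = 9.8625
  Sum = 2914.5875 µg/L·h

AUC = 2910 µg/L·h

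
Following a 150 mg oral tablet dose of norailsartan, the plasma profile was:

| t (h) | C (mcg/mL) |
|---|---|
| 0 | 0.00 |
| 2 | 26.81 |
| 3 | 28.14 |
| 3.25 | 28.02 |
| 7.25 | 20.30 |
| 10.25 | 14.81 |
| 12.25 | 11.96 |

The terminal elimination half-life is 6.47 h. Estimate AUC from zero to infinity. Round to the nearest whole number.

AUC = 349 mcg/mL·h

Trapezoidal AUC_0→12.25:
  [0→2]: (0.00+26.81)/2 × 2 = 26.81
  [2→3]: (26.81+28.14)/2 × 1 = 27.475
  [3→3.25]: (28.14+28.02)/2 × 0.25 = 7.02
  [3.25→7.25]: (28.02+20.30)/2 × 4 = 96.64
  [7.25→10.25]: (20.30+14.81)/2 × 3 = 52.665
  [10.25→12.25]: (14.81+11.96)/2 × 2 = 26.77
  Sum = 237.38 mcg/mL·h
k_e = ln2 / t½ = 0.693147 / 6.47 = 0.1071 h^-1
Extrapolated tail: C_last / k_e = 11.96 / 0.1071 = 111.671
AUC_0→∞ = 237.38 + 111.671 = 349.051 mcg/mL·h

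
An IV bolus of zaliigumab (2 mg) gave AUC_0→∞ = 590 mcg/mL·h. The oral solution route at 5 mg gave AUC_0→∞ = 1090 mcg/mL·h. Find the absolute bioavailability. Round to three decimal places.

F = (AUC_ev / D_ev) / (AUC_iv / D_iv)
  = (1090/5) / (590/2)
  = 218 / 295 = 0.7390

F = 0.739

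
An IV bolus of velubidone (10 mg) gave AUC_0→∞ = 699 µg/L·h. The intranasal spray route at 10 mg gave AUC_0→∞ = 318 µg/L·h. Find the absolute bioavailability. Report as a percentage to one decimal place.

F = (AUC_ev / D_ev) / (AUC_iv / D_iv)
  = (318/10) / (699/10)
  = 31.8 / 69.9 = 0.4549
  = 45.49%

F = 45.5%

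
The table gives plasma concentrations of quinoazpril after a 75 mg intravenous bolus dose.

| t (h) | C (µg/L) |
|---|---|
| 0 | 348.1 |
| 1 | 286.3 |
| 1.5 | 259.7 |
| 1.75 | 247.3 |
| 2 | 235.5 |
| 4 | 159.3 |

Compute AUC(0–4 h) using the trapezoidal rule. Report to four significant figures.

Trapezoidal AUC_0→4:
  [0→1]: (348.1+286.3)/2 × 1 = 317.2
  [1→1.5]: (286.3+259.7)/2 × 0.5 = 136.5
  [1.5→1.75]: (259.7+247.3)/2 × 0.25 = 63.375
  [1.75→2]: (247.3+235.5)/2 × 0.25 = 60.35
  [2→4]: (235.5+159.3)/2 × 2 = 394.8
  Sum = 972.225 µg/L·h

AUC = 972.2 µg/L·h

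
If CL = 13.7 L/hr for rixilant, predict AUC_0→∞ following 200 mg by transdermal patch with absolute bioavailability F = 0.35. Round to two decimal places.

AUC = 5.11 mg/L·hr

AUC_0→∞ = F × Dose / CL
        = 0.35 × 200 / 13.7 = 5.10949 mg/L·hr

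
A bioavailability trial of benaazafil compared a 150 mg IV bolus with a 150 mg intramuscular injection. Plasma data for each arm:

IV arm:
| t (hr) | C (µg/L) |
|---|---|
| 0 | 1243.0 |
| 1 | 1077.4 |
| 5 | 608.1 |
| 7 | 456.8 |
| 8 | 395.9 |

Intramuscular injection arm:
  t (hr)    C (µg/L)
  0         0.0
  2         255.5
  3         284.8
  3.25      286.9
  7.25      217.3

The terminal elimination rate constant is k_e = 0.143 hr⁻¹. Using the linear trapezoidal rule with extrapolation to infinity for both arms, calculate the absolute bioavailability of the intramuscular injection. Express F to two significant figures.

F = 0.36

Trapezoidal AUC_0→8 (IV):
  [0→1]: (1243.0+1077.4)/2 × 1 = 1160.2
  [1→5]: (1077.4+608.1)/2 × 4 = 3371.0
  [5→7]: (608.1+456.8)/2 × 2 = 1064.9
  [7→8]: (456.8+395.9)/2 × 1 = 426.35
  Sum = 6022.45 µg/L·hr
IV tail: 395.9/0.143 = 2768.531; AUC_iv,0→∞ = 6022.45 + 2768.531 = 8790.981 µg/L·hr
Trapezoidal AUC_0→7.25 (intramuscular injection):
  [0→2]: (0.0+255.5)/2 × 2 = 255.5
  [2→3]: (255.5+284.8)/2 × 1 = 270.15
  [3→3.25]: (284.8+286.9)/2 × 0.25 = 71.4625
  [3.25→7.25]: (286.9+217.3)/2 × 4 = 1008.4
  Sum = 1605.5125 µg/L·hr
intramuscular injection tail: 217.3/0.143 = 1519.580; AUC_ev,0→∞ = 1605.5125 + 1519.580 = 3125.0925 µg/L·hr
F = (AUC_ev/D_ev)/(AUC_iv/D_iv) = (3125.0925/150)/(8790.981/150) = 20.83395/58.60654 = 0.3555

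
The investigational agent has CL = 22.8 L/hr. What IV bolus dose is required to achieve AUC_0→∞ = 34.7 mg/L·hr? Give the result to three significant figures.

Dose_iv = CL × AUC_0→∞
     = 22.8 × 34.7 = 791.16 mg

Dose = 791 mg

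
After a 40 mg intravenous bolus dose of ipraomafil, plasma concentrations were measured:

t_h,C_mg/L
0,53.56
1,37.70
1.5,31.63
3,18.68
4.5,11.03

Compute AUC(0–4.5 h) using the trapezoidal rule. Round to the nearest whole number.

AUC = 123 mg/L·h

Trapezoidal AUC_0→4.5:
  [0→1]: (53.56+37.70)/2 × 1 = 45.63
  [1→1.5]: (37.70+31.63)/2 × 0.5 = 17.3325
  [1.5→3]: (31.63+18.68)/2 × 1.5 = 37.7325
  [3→4.5]: (18.68+11.03)/2 × 1.5 = 22.2825
  Sum = 122.9775 mg/L·h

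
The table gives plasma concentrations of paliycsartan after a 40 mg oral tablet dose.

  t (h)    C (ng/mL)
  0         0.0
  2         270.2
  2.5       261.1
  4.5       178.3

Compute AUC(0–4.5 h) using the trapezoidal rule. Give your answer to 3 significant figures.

Trapezoidal AUC_0→4.5:
  [0→2]: (0.0+270.2)/2 × 2 = 270.2
  [2→2.5]: (270.2+261.1)/2 × 0.5 = 132.825
  [2.5→4.5]: (261.1+178.3)/2 × 2 = 439.4
  Sum = 842.425 ng/mL·h

AUC = 842 ng/mL·h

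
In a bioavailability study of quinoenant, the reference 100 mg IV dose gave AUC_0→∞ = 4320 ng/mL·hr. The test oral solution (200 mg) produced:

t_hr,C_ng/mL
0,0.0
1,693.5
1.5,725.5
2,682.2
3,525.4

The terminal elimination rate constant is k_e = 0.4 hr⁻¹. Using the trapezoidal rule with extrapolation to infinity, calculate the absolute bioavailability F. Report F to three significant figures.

F = 0.344

Trapezoidal AUC_0→3 (oral solution):
  [0→1]: (0.0+693.5)/2 × 1 = 346.75
  [1→1.5]: (693.5+725.5)/2 × 0.5 = 354.75
  [1.5→2]: (725.5+682.2)/2 × 0.5 = 351.925
  [2→3]: (682.2+525.4)/2 × 1 = 603.8
  Sum = 1657.225 ng/mL·hr
Tail: C_last/k_e = 525.4/0.4 = 1313.500
AUC_0→∞ (oral solution) = 1657.225 + 1313.500 = 2970.725 ng/mL·hr
F = (AUC_ev/D_ev)/(AUC_iv/D_iv) = (2970.725/200)/(4320/100) = 14.853625/43.2 = 0.3438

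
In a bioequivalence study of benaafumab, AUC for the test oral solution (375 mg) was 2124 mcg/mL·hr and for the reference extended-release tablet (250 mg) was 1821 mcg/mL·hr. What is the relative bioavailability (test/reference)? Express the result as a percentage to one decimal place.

F_rel = 77.8%

F_rel = (AUC_test/D_test) / (AUC_ref/D_ref)
      = (2124/375) / (1821/250)
      = 5.664 / 7.284 = 0.7776 = 77.76%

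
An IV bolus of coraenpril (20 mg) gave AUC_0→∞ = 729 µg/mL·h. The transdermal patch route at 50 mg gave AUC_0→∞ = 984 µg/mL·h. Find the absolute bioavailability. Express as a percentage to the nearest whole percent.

F = 54%

F = (AUC_ev / D_ev) / (AUC_iv / D_iv)
  = (984/50) / (729/20)
  = 19.68 / 36.45 = 0.5399
  = 53.99%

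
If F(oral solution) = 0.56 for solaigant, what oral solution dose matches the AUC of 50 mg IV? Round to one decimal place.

For equal systemic exposure: F × D_ev = D_iv
D_ev = D_iv / F = 50 / 0.56 = 89.2857 mg

D_oral = 89.3 mg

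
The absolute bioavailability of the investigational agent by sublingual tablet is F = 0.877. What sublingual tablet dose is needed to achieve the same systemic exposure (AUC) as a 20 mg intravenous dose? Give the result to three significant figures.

For equal systemic exposure: F × D_ev = D_iv
D_ev = D_iv / F = 20 / 0.877 = 22.805 mg

D_sublingual = 22.8 mg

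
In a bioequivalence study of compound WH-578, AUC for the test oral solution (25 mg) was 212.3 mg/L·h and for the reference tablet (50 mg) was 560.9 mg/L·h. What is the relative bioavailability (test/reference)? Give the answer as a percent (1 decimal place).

F_rel = 75.7%

F_rel = (AUC_test/D_test) / (AUC_ref/D_ref)
      = (212.3/25) / (560.9/50)
      = 8.492 / 11.218 = 0.7570 = 75.70%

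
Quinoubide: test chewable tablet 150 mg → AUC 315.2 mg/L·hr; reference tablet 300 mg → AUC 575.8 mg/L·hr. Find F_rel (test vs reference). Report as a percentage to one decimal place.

F_rel = (AUC_test/D_test) / (AUC_ref/D_ref)
      = (315.2/150) / (575.8/300)
      = 2.10133 / 1.91933 = 1.0948 = 109.48%

F_rel = 109.5%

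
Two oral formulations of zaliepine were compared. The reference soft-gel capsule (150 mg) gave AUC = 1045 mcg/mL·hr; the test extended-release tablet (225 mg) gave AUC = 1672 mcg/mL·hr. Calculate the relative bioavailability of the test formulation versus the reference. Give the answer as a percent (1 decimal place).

F_rel = 106.7%

F_rel = (AUC_test/D_test) / (AUC_ref/D_ref)
      = (1672/225) / (1045/150)
      = 7.43111 / 6.96667 = 1.0667 = 106.67%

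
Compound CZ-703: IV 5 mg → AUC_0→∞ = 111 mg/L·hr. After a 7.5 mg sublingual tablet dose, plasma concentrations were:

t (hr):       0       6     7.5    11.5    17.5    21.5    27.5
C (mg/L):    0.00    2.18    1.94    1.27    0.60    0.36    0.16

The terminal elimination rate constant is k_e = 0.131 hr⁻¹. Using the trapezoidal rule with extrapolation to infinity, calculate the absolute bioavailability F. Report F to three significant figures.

F = 0.158

Trapezoidal AUC_0→27.5 (sublingual tablet):
  [0→6]: (0.00+2.18)/2 × 6 = 6.54
  [6→7.5]: (2.18+1.94)/2 × 1.5 = 3.09
  [7.5→11.5]: (1.94+1.27)/2 × 4 = 6.42
  [11.5→17.5]: (1.27+0.60)/2 × 6 = 5.61
  [17.5→21.5]: (0.60+0.36)/2 × 4 = 1.92
  [21.5→27.5]: (0.36+0.16)/2 × 6 = 1.56
  Sum = 25.14 mg/L·hr
Tail: C_last/k_e = 0.16/0.131 = 1.221
AUC_0→∞ (sublingual tablet) = 25.14 + 1.221 = 26.361 mg/L·hr
F = (AUC_ev/D_ev)/(AUC_iv/D_iv) = (26.361/7.5)/(111/5) = 3.5148/22.2 = 0.1583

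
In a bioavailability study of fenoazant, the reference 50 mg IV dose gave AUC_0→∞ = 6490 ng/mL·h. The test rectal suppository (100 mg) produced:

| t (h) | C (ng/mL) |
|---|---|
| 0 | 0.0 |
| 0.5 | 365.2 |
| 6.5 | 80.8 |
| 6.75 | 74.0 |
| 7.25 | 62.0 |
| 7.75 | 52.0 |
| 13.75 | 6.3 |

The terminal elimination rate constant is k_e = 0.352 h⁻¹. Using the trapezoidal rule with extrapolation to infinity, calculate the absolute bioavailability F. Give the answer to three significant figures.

F = 0.131

Trapezoidal AUC_0→13.75 (rectal suppository):
  [0→0.5]: (0.0+365.2)/2 × 0.5 = 91.3
  [0.5→6.5]: (365.2+80.8)/2 × 6 = 1338.0
  [6.5→6.75]: (80.8+74.0)/2 × 0.25 = 19.35
  [6.75→7.25]: (74.0+62.0)/2 × 0.5 = 34.0
  [7.25→7.75]: (62.0+52.0)/2 × 0.5 = 28.5
  [7.75→13.75]: (52.0+6.3)/2 × 6 = 174.9
  Sum = 1686.05 ng/mL·h
Tail: C_last/k_e = 6.3/0.352 = 17.898
AUC_0→∞ (rectal suppository) = 1686.05 + 17.898 = 1703.948 ng/mL·h
F = (AUC_ev/D_ev)/(AUC_iv/D_iv) = (1703.948/100)/(6490/50) = 17.03948/129.8 = 0.1313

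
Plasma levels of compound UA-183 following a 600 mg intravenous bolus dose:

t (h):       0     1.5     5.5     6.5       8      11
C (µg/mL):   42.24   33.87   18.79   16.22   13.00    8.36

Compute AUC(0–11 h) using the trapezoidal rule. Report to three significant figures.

AUC = 234 µg/mL·h

Trapezoidal AUC_0→11:
  [0→1.5]: (42.24+33.87)/2 × 1.5 = 57.0825
  [1.5→5.5]: (33.87+18.79)/2 × 4 = 105.32
  [5.5→6.5]: (18.79+16.22)/2 × 1 = 17.505
  [6.5→8]: (16.22+13.00)/2 × 1.5 = 21.915
  [8→11]: (13.00+8.36)/2 × 3 = 32.04
  Sum = 233.8625 µg/mL·h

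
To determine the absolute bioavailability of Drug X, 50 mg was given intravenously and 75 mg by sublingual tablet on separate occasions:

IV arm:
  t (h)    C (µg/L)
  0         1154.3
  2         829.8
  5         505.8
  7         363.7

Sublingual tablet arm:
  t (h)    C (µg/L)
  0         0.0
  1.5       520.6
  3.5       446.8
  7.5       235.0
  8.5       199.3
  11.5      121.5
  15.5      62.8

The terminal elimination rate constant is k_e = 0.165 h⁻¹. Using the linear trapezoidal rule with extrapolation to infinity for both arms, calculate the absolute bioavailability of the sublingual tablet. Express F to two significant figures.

F = 0.39

Trapezoidal AUC_0→7 (IV):
  [0→2]: (1154.3+829.8)/2 × 2 = 1984.1
  [2→5]: (829.8+505.8)/2 × 3 = 2003.4
  [5→7]: (505.8+363.7)/2 × 2 = 869.5
  Sum = 4857.0 µg/L·h
IV tail: 363.7/0.165 = 2204.242; AUC_iv,0→∞ = 4857.0 + 2204.242 = 7061.242 µg/L·h
Trapezoidal AUC_0→15.5 (sublingual tablet):
  [0→1.5]: (0.0+520.6)/2 × 1.5 = 390.45
  [1.5→3.5]: (520.6+446.8)/2 × 2 = 967.4
  [3.5→7.5]: (446.8+235.0)/2 × 4 = 1363.6
  [7.5→8.5]: (235.0+199.3)/2 × 1 = 217.15
  [8.5→11.5]: (199.3+121.5)/2 × 3 = 481.2
  [11.5→15.5]: (121.5+62.8)/2 × 4 = 368.6
  Sum = 3788.4 µg/L·h
sublingual tablet tail: 62.8/0.165 = 380.606; AUC_ev,0→∞ = 3788.4 + 380.606 = 4169.006 µg/L·h
F = (AUC_ev/D_ev)/(AUC_iv/D_iv) = (4169.006/75)/(7061.242/50) = 55.5867/141.22484 = 0.3936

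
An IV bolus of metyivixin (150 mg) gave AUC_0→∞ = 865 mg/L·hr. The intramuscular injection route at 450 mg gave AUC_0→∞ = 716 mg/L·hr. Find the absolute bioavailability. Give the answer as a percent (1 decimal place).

F = 27.6%

F = (AUC_ev / D_ev) / (AUC_iv / D_iv)
  = (716/450) / (865/150)
  = 1.59111 / 5.76667 = 0.2759
  = 27.59%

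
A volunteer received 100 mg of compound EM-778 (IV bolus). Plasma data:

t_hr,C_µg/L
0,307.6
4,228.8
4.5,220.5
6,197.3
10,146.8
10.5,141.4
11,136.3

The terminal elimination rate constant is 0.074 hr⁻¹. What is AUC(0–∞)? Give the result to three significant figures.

Trapezoidal AUC_0→11:
  [0→4]: (307.6+228.8)/2 × 4 = 1072.8
  [4→4.5]: (228.8+220.5)/2 × 0.5 = 112.325
  [4.5→6]: (220.5+197.3)/2 × 1.5 = 313.35
  [6→10]: (197.3+146.8)/2 × 4 = 688.2
  [10→10.5]: (146.8+141.4)/2 × 0.5 = 72.05
  [10.5→11]: (141.4+136.3)/2 × 0.5 = 69.425
  Sum = 2328.15 µg/L·hr
Extrapolated tail: C_last / k_e = 136.3 / 0.074 = 1841.892
AUC_0→∞ = 2328.15 + 1841.892 = 4170.042 µg/L·hr

AUC = 4170 µg/L·hr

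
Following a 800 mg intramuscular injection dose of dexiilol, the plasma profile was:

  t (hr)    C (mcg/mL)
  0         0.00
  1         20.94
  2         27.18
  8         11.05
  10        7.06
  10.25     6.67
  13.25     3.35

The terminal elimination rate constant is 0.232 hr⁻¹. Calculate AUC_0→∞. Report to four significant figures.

AUC = 198.5 mcg/mL·hr

Trapezoidal AUC_0→13.25:
  [0→1]: (0.00+20.94)/2 × 1 = 10.47
  [1→2]: (20.94+27.18)/2 × 1 = 24.06
  [2→8]: (27.18+11.05)/2 × 6 = 114.69
  [8→10]: (11.05+7.06)/2 × 2 = 18.11
  [10→10.25]: (7.06+6.67)/2 × 0.25 = 1.71625
  [10.25→13.25]: (6.67+3.35)/2 × 3 = 15.03
  Sum = 184.07625 mcg/mL·hr
Extrapolated tail: C_last / k_e = 3.35 / 0.232 = 14.440
AUC_0→∞ = 184.07625 + 14.440 = 198.51625 mcg/mL·hr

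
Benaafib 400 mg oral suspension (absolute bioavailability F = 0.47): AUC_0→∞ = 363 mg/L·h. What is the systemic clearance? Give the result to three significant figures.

CL = F × Dose / AUC_0→∞
   = 0.47 × 400 / 363 = 0.517906 L/h

CL = 0.518 L/h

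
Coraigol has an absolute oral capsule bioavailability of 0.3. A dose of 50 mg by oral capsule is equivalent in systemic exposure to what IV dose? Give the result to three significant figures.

D_iv = 15.0 mg

Systemic exposure from an extravascular dose = F × D_ev, so the equivalent IV dose is F × D_ev.
D_iv = F × D_ev = 0.3 × 50 = 15 mg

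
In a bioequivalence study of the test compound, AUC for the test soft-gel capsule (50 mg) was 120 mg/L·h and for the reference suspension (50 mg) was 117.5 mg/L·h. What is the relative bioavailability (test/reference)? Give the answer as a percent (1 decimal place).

F_rel = 102.1%

F_rel = (AUC_test/D_test) / (AUC_ref/D_ref)
      = (120/50) / (117.5/50)
      = 2.4 / 2.35 = 1.0213 = 102.13%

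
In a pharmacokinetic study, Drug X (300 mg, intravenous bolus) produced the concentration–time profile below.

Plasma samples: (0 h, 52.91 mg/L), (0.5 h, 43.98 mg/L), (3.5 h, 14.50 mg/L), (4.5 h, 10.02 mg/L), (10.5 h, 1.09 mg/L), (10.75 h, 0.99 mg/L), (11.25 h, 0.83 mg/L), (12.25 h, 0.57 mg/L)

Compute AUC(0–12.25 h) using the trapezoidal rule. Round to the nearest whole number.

AUC = 159 mg/L·h

Trapezoidal AUC_0→12.25:
  [0→0.5]: (52.91+43.98)/2 × 0.5 = 24.2225
  [0.5→3.5]: (43.98+14.50)/2 × 3 = 87.72
  [3.5→4.5]: (14.50+10.02)/2 × 1 = 12.26
  [4.5→10.5]: (10.02+1.09)/2 × 6 = 33.33
  [10.5→10.75]: (1.09+0.99)/2 × 0.25 = 0.26
  [10.75→11.25]: (0.99+0.83)/2 × 0.5 = 0.455
  [11.25→12.25]: (0.83+0.57)/2 × 1 = 0.7
  Sum = 158.9475 mg/L·h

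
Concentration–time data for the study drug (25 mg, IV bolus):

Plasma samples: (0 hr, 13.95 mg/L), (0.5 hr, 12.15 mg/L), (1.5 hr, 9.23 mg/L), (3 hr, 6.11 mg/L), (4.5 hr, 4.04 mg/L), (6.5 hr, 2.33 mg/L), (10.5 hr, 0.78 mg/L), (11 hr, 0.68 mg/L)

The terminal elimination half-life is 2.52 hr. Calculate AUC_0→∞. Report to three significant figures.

Trapezoidal AUC_0→11:
  [0→0.5]: (13.95+12.15)/2 × 0.5 = 6.525
  [0.5→1.5]: (12.15+9.23)/2 × 1 = 10.69
  [1.5→3]: (9.23+6.11)/2 × 1.5 = 11.505
  [3→4.5]: (6.11+4.04)/2 × 1.5 = 7.6125
  [4.5→6.5]: (4.04+2.33)/2 × 2 = 6.37
  [6.5→10.5]: (2.33+0.78)/2 × 4 = 6.22
  [10.5→11]: (0.78+0.68)/2 × 0.5 = 0.365
  Sum = 49.2875 mg/L·hr
k_e = ln2 / t½ = 0.693147 / 2.52 = 0.2751 hr^-1
Extrapolated tail: C_last / k_e = 0.68 / 0.2751 = 2.472
AUC_0→∞ = 49.2875 + 2.472 = 51.7595 mg/L·hr

AUC = 51.8 mg/L·hr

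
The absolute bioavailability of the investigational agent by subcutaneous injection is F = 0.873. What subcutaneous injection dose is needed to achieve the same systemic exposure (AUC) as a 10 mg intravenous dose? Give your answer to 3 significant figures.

D_subcutaneous = 11.5 mg

For equal systemic exposure: F × D_ev = D_iv
D_ev = D_iv / F = 10 / 0.873 = 11.4548 mg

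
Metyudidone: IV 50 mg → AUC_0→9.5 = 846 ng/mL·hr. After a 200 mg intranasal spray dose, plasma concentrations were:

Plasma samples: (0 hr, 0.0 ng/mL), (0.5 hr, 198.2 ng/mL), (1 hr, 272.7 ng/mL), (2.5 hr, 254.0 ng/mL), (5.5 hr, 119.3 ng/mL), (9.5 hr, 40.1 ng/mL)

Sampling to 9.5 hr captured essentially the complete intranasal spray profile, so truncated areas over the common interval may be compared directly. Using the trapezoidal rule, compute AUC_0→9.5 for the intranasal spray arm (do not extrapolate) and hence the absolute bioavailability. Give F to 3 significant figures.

F = 0.426

Trapezoidal AUC_0→9.5 (intranasal spray):
  [0→0.5]: (0.0+198.2)/2 × 0.5 = 49.55
  [0.5→1]: (198.2+272.7)/2 × 0.5 = 117.725
  [1→2.5]: (272.7+254.0)/2 × 1.5 = 395.025
  [2.5→5.5]: (254.0+119.3)/2 × 3 = 559.95
  [5.5→9.5]: (119.3+40.1)/2 × 4 = 318.8
  Sum = 1441.05 ng/mL·hr
F = (AUC_ev/D_ev)/(AUC_iv/D_iv) = (1441.05/200)/(846/50) = 7.20525/16.92 = 0.4258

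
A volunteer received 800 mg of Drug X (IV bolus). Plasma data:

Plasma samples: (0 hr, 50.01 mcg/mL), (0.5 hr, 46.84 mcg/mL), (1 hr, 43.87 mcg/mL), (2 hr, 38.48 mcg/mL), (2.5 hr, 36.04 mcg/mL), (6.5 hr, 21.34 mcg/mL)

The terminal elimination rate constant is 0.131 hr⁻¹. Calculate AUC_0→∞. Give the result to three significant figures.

AUC = 384 mcg/mL·hr

Trapezoidal AUC_0→6.5:
  [0→0.5]: (50.01+46.84)/2 × 0.5 = 24.2125
  [0.5→1]: (46.84+43.87)/2 × 0.5 = 22.6775
  [1→2]: (43.87+38.48)/2 × 1 = 41.175
  [2→2.5]: (38.48+36.04)/2 × 0.5 = 18.63
  [2.5→6.5]: (36.04+21.34)/2 × 4 = 114.76
  Sum = 221.455 mcg/mL·hr
Extrapolated tail: C_last / k_e = 21.34 / 0.131 = 162.901
AUC_0→∞ = 221.455 + 162.901 = 384.356 mcg/mL·hr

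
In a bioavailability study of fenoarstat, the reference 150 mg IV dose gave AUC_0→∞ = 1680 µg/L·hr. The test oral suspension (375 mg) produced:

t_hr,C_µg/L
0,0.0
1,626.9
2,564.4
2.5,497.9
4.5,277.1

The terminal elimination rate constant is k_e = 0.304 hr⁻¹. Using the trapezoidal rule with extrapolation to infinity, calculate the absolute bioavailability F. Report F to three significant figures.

Trapezoidal AUC_0→4.5 (oral suspension):
  [0→1]: (0.0+626.9)/2 × 1 = 313.45
  [1→2]: (626.9+564.4)/2 × 1 = 595.65
  [2→2.5]: (564.4+497.9)/2 × 0.5 = 265.575
  [2.5→4.5]: (497.9+277.1)/2 × 2 = 775.0
  Sum = 1949.675 µg/L·hr
Tail: C_last/k_e = 277.1/0.304 = 911.513
AUC_0→∞ (oral suspension) = 1949.675 + 911.513 = 2861.188 µg/L·hr
F = (AUC_ev/D_ev)/(AUC_iv/D_iv) = (2861.188/375)/(1680/150) = 7.62983/11.2 = 0.6812

F = 0.681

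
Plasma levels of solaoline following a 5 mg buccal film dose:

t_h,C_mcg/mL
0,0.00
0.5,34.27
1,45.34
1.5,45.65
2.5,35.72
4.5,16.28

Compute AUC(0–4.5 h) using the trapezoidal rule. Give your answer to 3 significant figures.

AUC = 144 mcg/mL·h

Trapezoidal AUC_0→4.5:
  [0→0.5]: (0.00+34.27)/2 × 0.5 = 8.5675
  [0.5→1]: (34.27+45.34)/2 × 0.5 = 19.9025
  [1→1.5]: (45.34+45.65)/2 × 0.5 = 22.7475
  [1.5→2.5]: (45.65+35.72)/2 × 1 = 40.685
  [2.5→4.5]: (35.72+16.28)/2 × 2 = 52.0
  Sum = 143.9025 mcg/mL·h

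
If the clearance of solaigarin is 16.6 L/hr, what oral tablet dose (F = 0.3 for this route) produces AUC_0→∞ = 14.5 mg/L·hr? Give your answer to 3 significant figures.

Dose = 802 mg

Dose = CL × AUC_0→∞ / F
     = 16.6 × 14.5 / 0.3 = 802.333 mg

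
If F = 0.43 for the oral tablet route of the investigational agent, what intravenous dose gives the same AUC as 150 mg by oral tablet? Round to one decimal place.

Systemic exposure from an extravascular dose = F × D_ev, so the equivalent IV dose is F × D_ev.
D_iv = F × D_ev = 0.43 × 150 = 64.5 mg

D_iv = 64.5 mg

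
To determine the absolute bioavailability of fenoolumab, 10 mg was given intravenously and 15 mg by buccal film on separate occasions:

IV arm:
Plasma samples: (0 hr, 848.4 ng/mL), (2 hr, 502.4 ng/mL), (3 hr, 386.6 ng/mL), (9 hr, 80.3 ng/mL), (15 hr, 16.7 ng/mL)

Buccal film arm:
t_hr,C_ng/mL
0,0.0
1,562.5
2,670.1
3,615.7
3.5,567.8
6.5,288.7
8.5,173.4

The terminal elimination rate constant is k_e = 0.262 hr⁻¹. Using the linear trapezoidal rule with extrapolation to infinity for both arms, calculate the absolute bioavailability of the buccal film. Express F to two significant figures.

Trapezoidal AUC_0→15 (IV):
  [0→2]: (848.4+502.4)/2 × 2 = 1350.8
  [2→3]: (502.4+386.6)/2 × 1 = 444.5
  [3→9]: (386.6+80.3)/2 × 6 = 1400.7
  [9→15]: (80.3+16.7)/2 × 6 = 291.0
  Sum = 3487.0 ng/mL·hr
IV tail: 16.7/0.262 = 63.740; AUC_iv,0→∞ = 3487.0 + 63.740 = 3550.74 ng/mL·hr
Trapezoidal AUC_0→8.5 (buccal film):
  [0→1]: (0.0+562.5)/2 × 1 = 281.25
  [1→2]: (562.5+670.1)/2 × 1 = 616.3
  [2→3]: (670.1+615.7)/2 × 1 = 642.9
  [3→3.5]: (615.7+567.8)/2 × 0.5 = 295.875
  [3.5→6.5]: (567.8+288.7)/2 × 3 = 1284.75
  [6.5→8.5]: (288.7+173.4)/2 × 2 = 462.1
  Sum = 3583.175 ng/mL·hr
buccal film tail: 173.4/0.262 = 661.832; AUC_ev,0→∞ = 3583.175 + 661.832 = 4245.007 ng/mL·hr
F = (AUC_ev/D_ev)/(AUC_iv/D_iv) = (4245.007/15)/(3550.74/10) = 283/355.074 = 0.7970

F = 0.80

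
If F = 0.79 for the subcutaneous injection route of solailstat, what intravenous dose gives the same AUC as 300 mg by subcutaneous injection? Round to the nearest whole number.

D_iv = 237 mg

Systemic exposure from an extravascular dose = F × D_ev, so the equivalent IV dose is F × D_ev.
D_iv = F × D_ev = 0.79 × 300 = 237 mg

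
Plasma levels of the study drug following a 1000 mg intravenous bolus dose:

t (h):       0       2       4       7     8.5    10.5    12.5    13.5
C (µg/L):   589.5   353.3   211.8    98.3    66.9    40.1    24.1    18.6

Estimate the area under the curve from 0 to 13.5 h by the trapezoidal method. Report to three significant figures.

AUC = 2290 µg/L·h

Trapezoidal AUC_0→13.5:
  [0→2]: (589.5+353.3)/2 × 2 = 942.8
  [2→4]: (353.3+211.8)/2 × 2 = 565.1
  [4→7]: (211.8+98.3)/2 × 3 = 465.15
  [7→8.5]: (98.3+66.9)/2 × 1.5 = 123.9
  [8.5→10.5]: (66.9+40.1)/2 × 2 = 107.0
  [10.5→12.5]: (40.1+24.1)/2 × 2 = 64.2
  [12.5→13.5]: (24.1+18.6)/2 × 1 = 21.35
  Sum = 2289.5 µg/L·h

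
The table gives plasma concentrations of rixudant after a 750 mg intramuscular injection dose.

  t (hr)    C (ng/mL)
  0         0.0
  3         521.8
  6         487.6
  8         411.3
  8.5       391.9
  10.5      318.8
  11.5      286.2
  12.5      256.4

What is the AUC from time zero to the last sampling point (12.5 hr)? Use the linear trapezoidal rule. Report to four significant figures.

AUC = 4681 ng/mL·hr

Trapezoidal AUC_0→12.5:
  [0→3]: (0.0+521.8)/2 × 3 = 782.7
  [3→6]: (521.8+487.6)/2 × 3 = 1514.1
  [6→8]: (487.6+411.3)/2 × 2 = 898.9
  [8→8.5]: (411.3+391.9)/2 × 0.5 = 200.8
  [8.5→10.5]: (391.9+318.8)/2 × 2 = 710.7
  [10.5→11.5]: (318.8+286.2)/2 × 1 = 302.5
  [11.5→12.5]: (286.2+256.4)/2 × 1 = 271.3
  Sum = 4681.0 ng/mL·hr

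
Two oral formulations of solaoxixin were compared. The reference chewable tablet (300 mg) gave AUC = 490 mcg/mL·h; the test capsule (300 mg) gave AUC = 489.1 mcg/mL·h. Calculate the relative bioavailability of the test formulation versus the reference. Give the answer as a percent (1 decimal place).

F_rel = (AUC_test/D_test) / (AUC_ref/D_ref)
      = (489.1/300) / (490/300)
      = 1.63033 / 1.63333 = 0.9982 = 99.82%

F_rel = 99.8%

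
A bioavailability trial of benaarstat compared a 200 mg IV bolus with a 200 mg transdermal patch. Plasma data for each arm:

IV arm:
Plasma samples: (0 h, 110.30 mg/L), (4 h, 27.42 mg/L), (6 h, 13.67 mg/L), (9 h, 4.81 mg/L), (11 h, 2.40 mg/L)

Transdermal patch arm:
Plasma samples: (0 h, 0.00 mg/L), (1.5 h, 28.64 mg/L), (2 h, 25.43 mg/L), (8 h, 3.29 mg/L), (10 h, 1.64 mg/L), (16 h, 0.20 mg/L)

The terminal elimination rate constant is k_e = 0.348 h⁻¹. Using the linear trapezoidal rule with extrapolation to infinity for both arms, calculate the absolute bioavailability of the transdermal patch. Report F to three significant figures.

Trapezoidal AUC_0→11 (IV):
  [0→4]: (110.30+27.42)/2 × 4 = 275.44
  [4→6]: (27.42+13.67)/2 × 2 = 41.09
  [6→9]: (13.67+4.81)/2 × 3 = 27.72
  [9→11]: (4.81+2.40)/2 × 2 = 7.21
  Sum = 351.46 mg/L·h
IV tail: 2.40/0.348 = 6.897; AUC_iv,0→∞ = 351.46 + 6.897 = 358.357 mg/L·h
Trapezoidal AUC_0→16 (transdermal patch):
  [0→1.5]: (0.00+28.64)/2 × 1.5 = 21.48
  [1.5→2]: (28.64+25.43)/2 × 0.5 = 13.5175
  [2→8]: (25.43+3.29)/2 × 6 = 86.16
  [8→10]: (3.29+1.64)/2 × 2 = 4.93
  [10→16]: (1.64+0.20)/2 × 6 = 5.52
  Sum = 131.6075 mg/L·h
transdermal patch tail: 0.20/0.348 = 0.575; AUC_ev,0→∞ = 131.6075 + 0.575 = 132.1825 mg/L·h
F = (AUC_ev/D_ev)/(AUC_iv/D_iv) = (132.1825/200)/(358.357/200) = 0.6609125/1.791785 = 0.3689

F = 0.369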